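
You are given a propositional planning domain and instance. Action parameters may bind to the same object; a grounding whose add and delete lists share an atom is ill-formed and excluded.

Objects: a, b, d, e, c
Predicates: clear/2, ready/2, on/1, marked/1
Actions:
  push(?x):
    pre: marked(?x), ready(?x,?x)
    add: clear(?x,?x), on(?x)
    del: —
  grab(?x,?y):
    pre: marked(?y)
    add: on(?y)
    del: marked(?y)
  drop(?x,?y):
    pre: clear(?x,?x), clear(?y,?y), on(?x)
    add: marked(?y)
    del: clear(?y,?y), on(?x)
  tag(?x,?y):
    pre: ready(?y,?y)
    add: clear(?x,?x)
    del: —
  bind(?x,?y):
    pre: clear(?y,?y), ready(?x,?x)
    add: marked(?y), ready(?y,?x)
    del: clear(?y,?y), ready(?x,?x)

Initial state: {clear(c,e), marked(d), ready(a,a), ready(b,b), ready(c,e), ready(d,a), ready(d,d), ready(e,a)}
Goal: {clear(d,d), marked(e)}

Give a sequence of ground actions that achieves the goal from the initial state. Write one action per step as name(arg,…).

push(d); tag(e,a); drop(d,e)

1. push(d)  →  {clear(c,e), clear(d,d), marked(d), on(d), ready(a,a), ready(b,b), ready(c,e), ready(d,a), ready(d,d), ready(e,a)}
2. tag(e,a)  →  {clear(c,e), clear(d,d), clear(e,e), marked(d), on(d), ready(a,a), ready(b,b), ready(c,e), ready(d,a), ready(d,d), ready(e,a)}
3. drop(d,e)  →  {clear(c,e), clear(d,d), marked(d), marked(e), ready(a,a), ready(b,b), ready(c,e), ready(d,a), ready(d,d), ready(e,a)}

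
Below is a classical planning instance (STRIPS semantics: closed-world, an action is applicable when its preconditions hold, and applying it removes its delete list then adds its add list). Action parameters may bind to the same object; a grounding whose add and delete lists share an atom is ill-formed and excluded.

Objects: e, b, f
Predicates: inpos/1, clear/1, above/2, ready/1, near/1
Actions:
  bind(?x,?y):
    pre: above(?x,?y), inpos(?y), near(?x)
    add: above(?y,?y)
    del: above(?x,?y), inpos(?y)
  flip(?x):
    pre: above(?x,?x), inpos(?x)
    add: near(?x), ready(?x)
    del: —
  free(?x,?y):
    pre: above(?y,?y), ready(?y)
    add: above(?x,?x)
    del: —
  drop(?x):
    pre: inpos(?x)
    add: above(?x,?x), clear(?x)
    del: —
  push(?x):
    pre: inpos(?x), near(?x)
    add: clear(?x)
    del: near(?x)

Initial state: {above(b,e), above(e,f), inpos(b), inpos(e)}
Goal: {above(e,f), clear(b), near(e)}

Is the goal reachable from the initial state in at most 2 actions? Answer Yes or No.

No

1. drop(e)  →  {above(b,e), above(e,e), above(e,f), clear(e), inpos(b), inpos(e)}
2. flip(e)  →  {above(b,e), above(e,e), above(e,f), clear(e), inpos(b), inpos(e), near(e), ready(e)}
3. drop(b)  →  {above(b,b), above(b,e), above(e,e), above(e,f), clear(b), clear(e), inpos(b), inpos(e), near(e), ready(e)}
optimal plan length = 3; 3 > 2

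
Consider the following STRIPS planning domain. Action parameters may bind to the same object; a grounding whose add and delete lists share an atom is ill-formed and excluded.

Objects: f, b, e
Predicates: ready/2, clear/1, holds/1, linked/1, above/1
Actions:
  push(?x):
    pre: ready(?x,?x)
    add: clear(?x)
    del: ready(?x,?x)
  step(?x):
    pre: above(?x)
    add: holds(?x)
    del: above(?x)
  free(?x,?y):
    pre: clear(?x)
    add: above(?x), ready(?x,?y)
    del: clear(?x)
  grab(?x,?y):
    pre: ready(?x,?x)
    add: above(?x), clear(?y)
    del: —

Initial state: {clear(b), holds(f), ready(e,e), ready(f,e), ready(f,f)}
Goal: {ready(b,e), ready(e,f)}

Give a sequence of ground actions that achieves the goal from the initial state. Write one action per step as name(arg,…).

1. push(e)  →  {clear(b), clear(e), holds(f), ready(f,e), ready(f,f)}
2. free(b,e)  →  {above(b), clear(e), holds(f), ready(b,e), ready(f,e), ready(f,f)}
3. free(e,f)  →  {above(b), above(e), holds(f), ready(b,e), ready(e,f), ready(f,e), ready(f,f)}

push(e); free(b,e); free(e,f)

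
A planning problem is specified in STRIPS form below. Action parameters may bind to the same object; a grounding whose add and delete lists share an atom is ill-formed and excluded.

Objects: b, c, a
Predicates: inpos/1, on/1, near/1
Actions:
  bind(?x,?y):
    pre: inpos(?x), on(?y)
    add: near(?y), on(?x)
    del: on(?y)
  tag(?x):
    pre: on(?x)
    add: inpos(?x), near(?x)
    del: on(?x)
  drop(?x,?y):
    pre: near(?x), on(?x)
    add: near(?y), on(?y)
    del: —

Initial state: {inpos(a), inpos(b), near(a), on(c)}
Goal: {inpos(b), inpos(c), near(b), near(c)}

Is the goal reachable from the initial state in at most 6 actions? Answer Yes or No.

1. bind(b,c)  →  {inpos(a), inpos(b), near(a), near(c), on(b)}
2. bind(a,b)  →  {inpos(a), inpos(b), near(a), near(b), near(c), on(a)}
3. drop(a,c)  →  {inpos(a), inpos(b), near(a), near(b), near(c), on(a), on(c)}
4. tag(c)  →  {inpos(a), inpos(b), inpos(c), near(a), near(b), near(c), on(a)}
optimal plan length = 4; 4 ≤ 6

Yes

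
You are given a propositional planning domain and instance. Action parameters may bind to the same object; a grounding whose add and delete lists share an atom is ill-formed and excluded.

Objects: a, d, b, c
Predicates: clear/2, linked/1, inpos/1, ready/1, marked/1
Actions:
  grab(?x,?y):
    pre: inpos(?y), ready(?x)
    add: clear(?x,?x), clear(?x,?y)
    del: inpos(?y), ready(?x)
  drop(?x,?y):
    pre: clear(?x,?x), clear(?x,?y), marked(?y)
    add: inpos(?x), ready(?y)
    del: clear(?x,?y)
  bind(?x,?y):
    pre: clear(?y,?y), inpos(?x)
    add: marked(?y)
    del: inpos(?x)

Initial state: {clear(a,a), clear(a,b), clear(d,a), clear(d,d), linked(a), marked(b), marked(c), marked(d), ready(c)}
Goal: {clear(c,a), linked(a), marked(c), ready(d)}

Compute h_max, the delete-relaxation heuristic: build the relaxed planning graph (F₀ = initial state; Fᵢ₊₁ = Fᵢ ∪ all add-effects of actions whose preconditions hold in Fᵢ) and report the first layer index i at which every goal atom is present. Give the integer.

2

F0 = init (9 atoms)
F1 = F0 ∪ {inpos(a), inpos(d), ready(b), ready(d)}  (13 atoms)
F2 = F1 ∪ {clear(b,a), clear(b,b), clear(b,d), clear(c,a), clear(c,c), clear(c,d), marked(a)}  (20 atoms)
goal ⊆ F2  ⇒  h_max = 2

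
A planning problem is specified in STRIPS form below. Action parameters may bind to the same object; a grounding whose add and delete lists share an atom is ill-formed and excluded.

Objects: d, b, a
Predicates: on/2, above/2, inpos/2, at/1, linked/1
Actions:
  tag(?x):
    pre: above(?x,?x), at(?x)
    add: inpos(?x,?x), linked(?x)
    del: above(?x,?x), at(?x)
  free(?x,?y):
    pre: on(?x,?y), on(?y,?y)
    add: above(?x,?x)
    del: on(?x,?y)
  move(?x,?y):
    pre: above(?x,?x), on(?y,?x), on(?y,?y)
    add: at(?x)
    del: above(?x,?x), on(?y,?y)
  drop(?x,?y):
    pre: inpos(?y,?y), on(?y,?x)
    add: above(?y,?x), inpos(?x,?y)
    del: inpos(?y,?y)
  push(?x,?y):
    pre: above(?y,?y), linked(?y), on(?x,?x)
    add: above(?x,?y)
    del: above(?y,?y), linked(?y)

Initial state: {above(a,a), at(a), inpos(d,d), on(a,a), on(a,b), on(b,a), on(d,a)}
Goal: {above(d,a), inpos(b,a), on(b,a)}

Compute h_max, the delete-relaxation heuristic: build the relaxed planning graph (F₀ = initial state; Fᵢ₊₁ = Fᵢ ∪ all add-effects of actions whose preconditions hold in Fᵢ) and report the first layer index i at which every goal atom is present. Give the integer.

F0 = init (7 atoms)
F1 = F0 ∪ {above(b,b), above(d,a), above(d,d), inpos(a,a), inpos(a,d), linked(a)}  (13 atoms)
F2 = F1 ∪ {above(a,b), at(b), inpos(b,a)}  (16 atoms)
goal ⊆ F2  ⇒  h_max = 2

2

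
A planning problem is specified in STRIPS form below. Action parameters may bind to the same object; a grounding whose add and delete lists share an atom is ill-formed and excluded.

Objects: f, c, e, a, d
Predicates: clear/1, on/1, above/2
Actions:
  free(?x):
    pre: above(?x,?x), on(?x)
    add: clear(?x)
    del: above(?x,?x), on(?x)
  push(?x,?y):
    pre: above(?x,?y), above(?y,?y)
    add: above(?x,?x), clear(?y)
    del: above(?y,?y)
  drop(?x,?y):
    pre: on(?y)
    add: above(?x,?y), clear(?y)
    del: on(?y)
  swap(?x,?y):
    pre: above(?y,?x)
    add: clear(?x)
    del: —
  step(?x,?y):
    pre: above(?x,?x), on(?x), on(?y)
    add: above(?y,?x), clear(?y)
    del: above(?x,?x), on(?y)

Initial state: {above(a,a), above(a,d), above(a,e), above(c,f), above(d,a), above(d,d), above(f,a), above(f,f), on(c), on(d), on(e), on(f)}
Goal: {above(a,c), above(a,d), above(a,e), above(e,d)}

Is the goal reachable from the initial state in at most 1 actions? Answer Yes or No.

No

1. drop(e,d)  →  {above(a,a), above(a,d), above(a,e), above(c,f), above(d,a), above(d,d), above(e,d), above(f,a), above(f,f), clear(d), on(c), on(e), on(f)}
2. drop(a,c)  →  {above(a,a), above(a,c), above(a,d), above(a,e), above(c,f), above(d,a), above(d,d), above(e,d), above(f,a), above(f,f), clear(c), clear(d), on(e), on(f)}
optimal plan length = 2; 2 > 1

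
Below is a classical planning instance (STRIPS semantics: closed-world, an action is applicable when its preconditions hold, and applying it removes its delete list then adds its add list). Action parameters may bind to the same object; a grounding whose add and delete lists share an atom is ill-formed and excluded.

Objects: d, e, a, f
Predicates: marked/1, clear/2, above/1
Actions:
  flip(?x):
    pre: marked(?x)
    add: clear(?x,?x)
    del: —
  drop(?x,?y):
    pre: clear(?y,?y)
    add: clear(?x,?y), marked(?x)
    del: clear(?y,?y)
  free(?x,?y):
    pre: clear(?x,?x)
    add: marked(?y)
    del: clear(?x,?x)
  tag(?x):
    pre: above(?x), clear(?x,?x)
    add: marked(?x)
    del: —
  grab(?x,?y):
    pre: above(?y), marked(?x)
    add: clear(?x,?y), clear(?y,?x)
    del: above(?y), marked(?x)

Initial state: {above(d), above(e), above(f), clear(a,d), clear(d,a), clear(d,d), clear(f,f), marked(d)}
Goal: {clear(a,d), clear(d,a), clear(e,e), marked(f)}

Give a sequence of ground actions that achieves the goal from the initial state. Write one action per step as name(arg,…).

1. drop(e,d)  →  {above(d), above(e), above(f), clear(a,d), clear(d,a), clear(e,d), clear(f,f), marked(d), marked(e)}
2. flip(e)  →  {above(d), above(e), above(f), clear(a,d), clear(d,a), clear(e,d), clear(e,e), clear(f,f), marked(d), marked(e)}
3. free(f,f)  →  {above(d), above(e), above(f), clear(a,d), clear(d,a), clear(e,d), clear(e,e), marked(d), marked(e), marked(f)}

drop(e,d); flip(e); free(f,f)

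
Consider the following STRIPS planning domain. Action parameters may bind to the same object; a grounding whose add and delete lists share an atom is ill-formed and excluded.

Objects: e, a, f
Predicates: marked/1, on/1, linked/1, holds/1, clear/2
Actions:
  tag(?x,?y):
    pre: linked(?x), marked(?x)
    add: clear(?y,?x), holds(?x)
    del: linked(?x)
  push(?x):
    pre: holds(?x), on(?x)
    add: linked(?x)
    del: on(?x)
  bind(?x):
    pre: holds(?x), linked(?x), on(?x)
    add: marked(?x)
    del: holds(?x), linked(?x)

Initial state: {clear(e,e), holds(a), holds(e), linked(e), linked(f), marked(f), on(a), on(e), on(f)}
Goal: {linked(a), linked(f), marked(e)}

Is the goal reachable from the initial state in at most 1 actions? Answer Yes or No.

No

1. push(a)  →  {clear(e,e), holds(a), holds(e), linked(a), linked(e), linked(f), marked(f), on(e), on(f)}
2. bind(e)  →  {clear(e,e), holds(a), linked(a), linked(f), marked(e), marked(f), on(e), on(f)}
optimal plan length = 2; 2 > 1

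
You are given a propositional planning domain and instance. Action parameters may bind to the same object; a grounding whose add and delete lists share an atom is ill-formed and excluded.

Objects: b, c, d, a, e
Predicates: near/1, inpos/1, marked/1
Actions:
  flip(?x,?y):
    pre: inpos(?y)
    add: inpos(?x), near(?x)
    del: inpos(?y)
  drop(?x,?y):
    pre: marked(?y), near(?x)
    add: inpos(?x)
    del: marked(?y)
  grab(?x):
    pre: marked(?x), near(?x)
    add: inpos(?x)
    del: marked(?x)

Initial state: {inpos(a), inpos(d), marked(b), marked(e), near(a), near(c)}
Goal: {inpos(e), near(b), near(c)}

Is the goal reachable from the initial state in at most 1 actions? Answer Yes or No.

1. flip(b,d)  →  {inpos(a), inpos(b), marked(b), marked(e), near(a), near(b), near(c)}
2. flip(e,b)  →  {inpos(a), inpos(e), marked(b), marked(e), near(a), near(b), near(c), near(e)}
optimal plan length = 2; 2 > 1

No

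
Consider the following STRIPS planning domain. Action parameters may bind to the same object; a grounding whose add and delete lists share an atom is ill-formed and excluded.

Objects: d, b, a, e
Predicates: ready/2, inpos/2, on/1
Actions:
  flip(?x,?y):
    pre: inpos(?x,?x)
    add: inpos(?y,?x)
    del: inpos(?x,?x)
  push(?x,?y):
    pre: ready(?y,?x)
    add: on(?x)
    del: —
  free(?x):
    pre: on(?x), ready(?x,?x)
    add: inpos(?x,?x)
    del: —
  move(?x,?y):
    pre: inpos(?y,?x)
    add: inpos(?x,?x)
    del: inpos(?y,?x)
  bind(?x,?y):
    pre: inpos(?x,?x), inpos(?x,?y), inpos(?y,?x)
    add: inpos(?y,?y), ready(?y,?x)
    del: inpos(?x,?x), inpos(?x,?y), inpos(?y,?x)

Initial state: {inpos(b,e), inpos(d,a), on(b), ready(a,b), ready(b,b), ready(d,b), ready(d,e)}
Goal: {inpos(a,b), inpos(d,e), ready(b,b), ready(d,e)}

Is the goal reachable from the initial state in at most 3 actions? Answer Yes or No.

1. free(b)  →  {inpos(b,b), inpos(b,e), inpos(d,a), on(b), ready(a,b), ready(b,b), ready(d,b), ready(d,e)}
2. flip(b,a)  →  {inpos(a,b), inpos(b,e), inpos(d,a), on(b), ready(a,b), ready(b,b), ready(d,b), ready(d,e)}
3. move(e,b)  →  {inpos(a,b), inpos(d,a), inpos(e,e), on(b), ready(a,b), ready(b,b), ready(d,b), ready(d,e)}
4. flip(e,d)  →  {inpos(a,b), inpos(d,a), inpos(d,e), on(b), ready(a,b), ready(b,b), ready(d,b), ready(d,e)}
optimal plan length = 4; 4 > 3

No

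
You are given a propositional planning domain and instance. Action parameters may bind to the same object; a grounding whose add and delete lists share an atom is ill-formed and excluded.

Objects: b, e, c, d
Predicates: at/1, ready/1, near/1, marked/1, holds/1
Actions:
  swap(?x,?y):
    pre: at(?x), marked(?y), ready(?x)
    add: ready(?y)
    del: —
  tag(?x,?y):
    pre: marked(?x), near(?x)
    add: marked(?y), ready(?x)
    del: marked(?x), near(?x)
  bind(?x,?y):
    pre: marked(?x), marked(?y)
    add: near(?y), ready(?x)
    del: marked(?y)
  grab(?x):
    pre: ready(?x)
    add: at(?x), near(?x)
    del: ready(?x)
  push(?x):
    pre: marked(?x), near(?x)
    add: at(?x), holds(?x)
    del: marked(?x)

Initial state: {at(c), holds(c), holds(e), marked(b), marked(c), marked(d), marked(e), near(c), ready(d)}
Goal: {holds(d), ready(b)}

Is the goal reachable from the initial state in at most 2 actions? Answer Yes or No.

No

1. bind(b,b)  →  {at(c), holds(c), holds(e), marked(c), marked(d), marked(e), near(b), near(c), ready(b), ready(d)}
2. grab(d)  →  {at(c), at(d), holds(c), holds(e), marked(c), marked(d), marked(e), near(b), near(c), near(d), ready(b)}
3. push(d)  →  {at(c), at(d), holds(c), holds(d), holds(e), marked(c), marked(e), near(b), near(c), near(d), ready(b)}
optimal plan length = 3; 3 > 2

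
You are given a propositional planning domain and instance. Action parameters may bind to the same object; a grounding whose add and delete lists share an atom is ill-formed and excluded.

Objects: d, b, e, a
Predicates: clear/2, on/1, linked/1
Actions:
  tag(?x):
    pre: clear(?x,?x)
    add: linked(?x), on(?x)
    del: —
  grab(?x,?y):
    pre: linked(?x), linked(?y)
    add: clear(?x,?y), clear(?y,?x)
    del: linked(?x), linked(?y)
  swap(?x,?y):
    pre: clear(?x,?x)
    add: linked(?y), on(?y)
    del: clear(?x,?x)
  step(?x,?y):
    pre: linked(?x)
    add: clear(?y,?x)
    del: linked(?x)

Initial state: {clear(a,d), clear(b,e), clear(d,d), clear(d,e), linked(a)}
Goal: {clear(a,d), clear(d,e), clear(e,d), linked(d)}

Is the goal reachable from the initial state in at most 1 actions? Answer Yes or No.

1. tag(d)  →  {clear(a,d), clear(b,e), clear(d,d), clear(d,e), linked(a), linked(d), on(d)}
2. step(d,e)  →  {clear(a,d), clear(b,e), clear(d,d), clear(d,e), clear(e,d), linked(a), on(d)}
3. tag(d)  →  {clear(a,d), clear(b,e), clear(d,d), clear(d,e), clear(e,d), linked(a), linked(d), on(d)}
optimal plan length = 3; 3 > 1

No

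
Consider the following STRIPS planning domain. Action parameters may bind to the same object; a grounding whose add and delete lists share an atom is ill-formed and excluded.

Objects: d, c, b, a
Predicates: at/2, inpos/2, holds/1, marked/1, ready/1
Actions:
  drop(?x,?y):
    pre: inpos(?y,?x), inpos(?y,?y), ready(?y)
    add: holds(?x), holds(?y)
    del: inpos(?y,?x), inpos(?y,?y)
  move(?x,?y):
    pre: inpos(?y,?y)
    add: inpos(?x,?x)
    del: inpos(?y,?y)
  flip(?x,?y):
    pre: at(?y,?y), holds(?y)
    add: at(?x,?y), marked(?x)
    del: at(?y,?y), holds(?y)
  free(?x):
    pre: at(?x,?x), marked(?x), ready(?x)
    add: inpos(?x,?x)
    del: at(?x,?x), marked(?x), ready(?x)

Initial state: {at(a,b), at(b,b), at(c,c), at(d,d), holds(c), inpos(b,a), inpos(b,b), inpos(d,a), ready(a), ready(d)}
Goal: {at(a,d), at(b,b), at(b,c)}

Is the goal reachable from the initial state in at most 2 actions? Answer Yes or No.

No

1. move(d,b)  →  {at(a,b), at(b,b), at(c,c), at(d,d), holds(c), inpos(b,a), inpos(d,a), inpos(d,d), ready(a), ready(d)}
2. drop(d,d)  →  {at(a,b), at(b,b), at(c,c), at(d,d), holds(c), holds(d), inpos(b,a), inpos(d,a), ready(a), ready(d)}
3. flip(b,c)  →  {at(a,b), at(b,b), at(b,c), at(d,d), holds(d), inpos(b,a), inpos(d,a), marked(b), ready(a), ready(d)}
4. flip(a,d)  →  {at(a,b), at(a,d), at(b,b), at(b,c), inpos(b,a), inpos(d,a), marked(a), marked(b), ready(a), ready(d)}
optimal plan length = 4; 4 > 2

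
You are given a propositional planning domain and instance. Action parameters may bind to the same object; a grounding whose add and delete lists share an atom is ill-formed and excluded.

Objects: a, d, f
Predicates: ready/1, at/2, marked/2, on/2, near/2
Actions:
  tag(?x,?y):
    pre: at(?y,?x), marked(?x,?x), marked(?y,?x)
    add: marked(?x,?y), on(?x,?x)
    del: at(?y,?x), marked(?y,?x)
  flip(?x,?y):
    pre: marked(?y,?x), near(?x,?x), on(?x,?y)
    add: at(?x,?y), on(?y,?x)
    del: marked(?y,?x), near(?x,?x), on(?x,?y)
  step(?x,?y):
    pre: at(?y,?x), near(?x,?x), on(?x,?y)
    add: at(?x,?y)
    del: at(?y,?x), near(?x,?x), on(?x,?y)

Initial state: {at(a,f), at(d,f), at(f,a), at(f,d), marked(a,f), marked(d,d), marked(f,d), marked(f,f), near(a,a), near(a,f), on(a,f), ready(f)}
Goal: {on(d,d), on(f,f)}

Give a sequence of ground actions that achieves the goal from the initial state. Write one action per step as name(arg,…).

tag(d,f); tag(f,a)

1. tag(d,f)  →  {at(a,f), at(d,f), at(f,a), marked(a,f), marked(d,d), marked(d,f), marked(f,f), near(a,a), near(a,f), on(a,f), on(d,d), ready(f)}
2. tag(f,a)  →  {at(d,f), at(f,a), marked(d,d), marked(d,f), marked(f,a), marked(f,f), near(a,a), near(a,f), on(a,f), on(d,d), on(f,f), ready(f)}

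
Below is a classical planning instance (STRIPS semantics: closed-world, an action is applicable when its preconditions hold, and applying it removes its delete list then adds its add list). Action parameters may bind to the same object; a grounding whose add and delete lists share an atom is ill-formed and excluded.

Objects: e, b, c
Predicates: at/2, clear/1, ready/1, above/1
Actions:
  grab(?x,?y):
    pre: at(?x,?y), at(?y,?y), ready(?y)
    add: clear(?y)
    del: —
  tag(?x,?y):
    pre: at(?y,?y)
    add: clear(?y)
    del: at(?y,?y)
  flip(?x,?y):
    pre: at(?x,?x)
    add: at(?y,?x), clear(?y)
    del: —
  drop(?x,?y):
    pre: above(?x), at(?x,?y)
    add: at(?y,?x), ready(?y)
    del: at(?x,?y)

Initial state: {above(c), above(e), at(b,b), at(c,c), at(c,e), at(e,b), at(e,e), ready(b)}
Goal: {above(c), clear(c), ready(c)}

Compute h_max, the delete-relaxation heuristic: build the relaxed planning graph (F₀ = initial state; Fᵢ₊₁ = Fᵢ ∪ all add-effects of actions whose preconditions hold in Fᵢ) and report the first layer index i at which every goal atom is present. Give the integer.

F0 = init (8 atoms)
F1 = F0 ∪ {at(b,c), at(b,e), at(c,b), at(e,c), clear(b), clear(c), clear(e), ready(e)}  (16 atoms)
F2 = F1 ∪ {ready(c)}  (17 atoms)
goal ⊆ F2  ⇒  h_max = 2

2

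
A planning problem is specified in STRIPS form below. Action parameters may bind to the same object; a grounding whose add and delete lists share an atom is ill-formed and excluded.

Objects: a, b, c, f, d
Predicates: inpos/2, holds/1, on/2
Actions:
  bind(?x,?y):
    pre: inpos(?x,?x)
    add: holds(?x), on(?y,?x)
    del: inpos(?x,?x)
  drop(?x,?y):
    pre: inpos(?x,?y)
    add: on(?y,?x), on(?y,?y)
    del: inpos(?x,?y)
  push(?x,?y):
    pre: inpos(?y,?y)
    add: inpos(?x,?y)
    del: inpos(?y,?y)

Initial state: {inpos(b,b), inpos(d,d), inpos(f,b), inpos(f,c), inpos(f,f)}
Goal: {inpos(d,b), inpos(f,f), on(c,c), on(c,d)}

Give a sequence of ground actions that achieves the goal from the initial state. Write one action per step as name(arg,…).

bind(d,c); drop(f,c); push(d,b)

1. bind(d,c)  →  {holds(d), inpos(b,b), inpos(f,b), inpos(f,c), inpos(f,f), on(c,d)}
2. drop(f,c)  →  {holds(d), inpos(b,b), inpos(f,b), inpos(f,f), on(c,c), on(c,d), on(c,f)}
3. push(d,b)  →  {holds(d), inpos(d,b), inpos(f,b), inpos(f,f), on(c,c), on(c,d), on(c,f)}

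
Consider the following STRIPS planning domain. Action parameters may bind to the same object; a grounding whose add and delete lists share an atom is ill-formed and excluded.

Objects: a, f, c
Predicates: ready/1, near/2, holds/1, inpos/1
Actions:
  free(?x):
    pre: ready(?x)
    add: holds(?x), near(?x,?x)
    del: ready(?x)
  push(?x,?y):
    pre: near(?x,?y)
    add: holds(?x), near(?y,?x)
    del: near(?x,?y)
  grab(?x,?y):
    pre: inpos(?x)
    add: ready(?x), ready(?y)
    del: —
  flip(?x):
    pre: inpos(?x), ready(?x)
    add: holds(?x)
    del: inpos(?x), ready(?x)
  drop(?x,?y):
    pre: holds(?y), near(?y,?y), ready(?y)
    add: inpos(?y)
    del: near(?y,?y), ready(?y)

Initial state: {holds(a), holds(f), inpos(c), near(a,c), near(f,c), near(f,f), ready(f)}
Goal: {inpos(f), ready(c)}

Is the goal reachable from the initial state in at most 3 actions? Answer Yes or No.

Yes

1. grab(c,a)  →  {holds(a), holds(f), inpos(c), near(a,c), near(f,c), near(f,f), ready(a), ready(c), ready(f)}
2. drop(a,f)  →  {holds(a), holds(f), inpos(c), inpos(f), near(a,c), near(f,c), ready(a), ready(c)}
optimal plan length = 2; 2 ≤ 3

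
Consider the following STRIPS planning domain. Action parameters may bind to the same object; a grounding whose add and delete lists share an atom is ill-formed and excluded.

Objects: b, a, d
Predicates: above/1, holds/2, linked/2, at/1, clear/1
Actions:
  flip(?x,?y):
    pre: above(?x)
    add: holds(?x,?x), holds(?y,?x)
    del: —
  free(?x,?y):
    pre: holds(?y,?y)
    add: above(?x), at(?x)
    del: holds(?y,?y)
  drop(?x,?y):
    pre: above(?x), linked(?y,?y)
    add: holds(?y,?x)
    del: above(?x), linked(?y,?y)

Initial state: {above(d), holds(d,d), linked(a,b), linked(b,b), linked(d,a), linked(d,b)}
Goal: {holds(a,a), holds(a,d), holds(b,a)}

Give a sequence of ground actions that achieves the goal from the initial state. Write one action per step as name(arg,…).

flip(d,a); free(a,d); flip(a,b)

1. flip(d,a)  →  {above(d), holds(a,d), holds(d,d), linked(a,b), linked(b,b), linked(d,a), linked(d,b)}
2. free(a,d)  →  {above(a), above(d), at(a), holds(a,d), linked(a,b), linked(b,b), linked(d,a), linked(d,b)}
3. flip(a,b)  →  {above(a), above(d), at(a), holds(a,a), holds(a,d), holds(b,a), linked(a,b), linked(b,b), linked(d,a), linked(d,b)}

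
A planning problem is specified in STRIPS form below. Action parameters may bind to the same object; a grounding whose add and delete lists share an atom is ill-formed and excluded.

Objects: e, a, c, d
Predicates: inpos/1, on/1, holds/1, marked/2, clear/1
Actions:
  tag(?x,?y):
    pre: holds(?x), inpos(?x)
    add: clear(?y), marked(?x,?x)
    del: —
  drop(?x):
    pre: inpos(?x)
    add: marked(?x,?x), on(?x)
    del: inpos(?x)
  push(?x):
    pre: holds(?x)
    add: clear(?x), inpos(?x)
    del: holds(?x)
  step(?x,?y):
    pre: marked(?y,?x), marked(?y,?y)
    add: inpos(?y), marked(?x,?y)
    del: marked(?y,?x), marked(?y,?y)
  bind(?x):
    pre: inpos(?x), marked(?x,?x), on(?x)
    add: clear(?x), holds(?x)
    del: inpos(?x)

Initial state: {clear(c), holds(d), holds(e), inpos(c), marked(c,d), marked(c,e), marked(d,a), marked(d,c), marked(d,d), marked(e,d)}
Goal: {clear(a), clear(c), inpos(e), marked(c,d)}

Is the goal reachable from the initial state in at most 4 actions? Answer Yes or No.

1. push(e)  →  {clear(c), clear(e), holds(d), inpos(c), inpos(e), marked(c,d), marked(c,e), marked(d,a), marked(d,c), marked(d,d), marked(e,d)}
2. step(a,d)  →  {clear(c), clear(e), holds(d), inpos(c), inpos(d), inpos(e), marked(a,d), marked(c,d), marked(c,e), marked(d,c), marked(e,d)}
3. tag(d,a)  →  {clear(a), clear(c), clear(e), holds(d), inpos(c), inpos(d), inpos(e), marked(a,d), marked(c,d), marked(c,e), marked(d,c), marked(d,d), marked(e,d)}
optimal plan length = 3; 3 ≤ 4

Yes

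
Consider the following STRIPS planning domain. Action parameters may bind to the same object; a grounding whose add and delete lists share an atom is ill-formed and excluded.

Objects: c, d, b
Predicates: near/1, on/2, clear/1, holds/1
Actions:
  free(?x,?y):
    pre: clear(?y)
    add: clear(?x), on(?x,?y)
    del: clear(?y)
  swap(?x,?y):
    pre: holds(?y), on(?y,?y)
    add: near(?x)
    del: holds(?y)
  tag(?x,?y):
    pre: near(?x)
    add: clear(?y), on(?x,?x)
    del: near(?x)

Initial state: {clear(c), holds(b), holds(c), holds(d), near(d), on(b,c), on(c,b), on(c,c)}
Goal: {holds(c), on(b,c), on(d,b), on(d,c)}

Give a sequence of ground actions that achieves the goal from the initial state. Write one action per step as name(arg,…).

free(d,c); free(b,d); free(d,b)

1. free(d,c)  →  {clear(d), holds(b), holds(c), holds(d), near(d), on(b,c), on(c,b), on(c,c), on(d,c)}
2. free(b,d)  →  {clear(b), holds(b), holds(c), holds(d), near(d), on(b,c), on(b,d), on(c,b), on(c,c), on(d,c)}
3. free(d,b)  →  {clear(d), holds(b), holds(c), holds(d), near(d), on(b,c), on(b,d), on(c,b), on(c,c), on(d,b), on(d,c)}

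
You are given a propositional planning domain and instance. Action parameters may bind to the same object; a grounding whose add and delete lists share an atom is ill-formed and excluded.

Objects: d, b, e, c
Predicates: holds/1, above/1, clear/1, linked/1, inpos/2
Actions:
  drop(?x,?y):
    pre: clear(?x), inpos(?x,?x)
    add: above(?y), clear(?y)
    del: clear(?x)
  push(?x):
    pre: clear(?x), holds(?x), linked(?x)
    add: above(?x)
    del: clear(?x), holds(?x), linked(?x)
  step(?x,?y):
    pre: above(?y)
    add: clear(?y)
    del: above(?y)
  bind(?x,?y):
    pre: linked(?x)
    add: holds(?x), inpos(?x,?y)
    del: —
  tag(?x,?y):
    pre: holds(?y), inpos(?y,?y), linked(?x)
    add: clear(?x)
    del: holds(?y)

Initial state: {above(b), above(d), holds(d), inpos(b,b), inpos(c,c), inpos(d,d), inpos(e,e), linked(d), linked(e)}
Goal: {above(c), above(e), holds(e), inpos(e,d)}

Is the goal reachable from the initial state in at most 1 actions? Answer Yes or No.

No

1. step(d,d)  →  {above(b), clear(d), holds(d), inpos(b,b), inpos(c,c), inpos(d,d), inpos(e,e), linked(d), linked(e)}
2. drop(d,e)  →  {above(b), above(e), clear(e), holds(d), inpos(b,b), inpos(c,c), inpos(d,d), inpos(e,e), linked(d), linked(e)}
3. drop(e,c)  →  {above(b), above(c), above(e), clear(c), holds(d), inpos(b,b), inpos(c,c), inpos(d,d), inpos(e,e), linked(d), linked(e)}
4. bind(e,d)  →  {above(b), above(c), above(e), clear(c), holds(d), holds(e), inpos(b,b), inpos(c,c), inpos(d,d), inpos(e,d), inpos(e,e), linked(d), linked(e)}
optimal plan length = 4; 4 > 1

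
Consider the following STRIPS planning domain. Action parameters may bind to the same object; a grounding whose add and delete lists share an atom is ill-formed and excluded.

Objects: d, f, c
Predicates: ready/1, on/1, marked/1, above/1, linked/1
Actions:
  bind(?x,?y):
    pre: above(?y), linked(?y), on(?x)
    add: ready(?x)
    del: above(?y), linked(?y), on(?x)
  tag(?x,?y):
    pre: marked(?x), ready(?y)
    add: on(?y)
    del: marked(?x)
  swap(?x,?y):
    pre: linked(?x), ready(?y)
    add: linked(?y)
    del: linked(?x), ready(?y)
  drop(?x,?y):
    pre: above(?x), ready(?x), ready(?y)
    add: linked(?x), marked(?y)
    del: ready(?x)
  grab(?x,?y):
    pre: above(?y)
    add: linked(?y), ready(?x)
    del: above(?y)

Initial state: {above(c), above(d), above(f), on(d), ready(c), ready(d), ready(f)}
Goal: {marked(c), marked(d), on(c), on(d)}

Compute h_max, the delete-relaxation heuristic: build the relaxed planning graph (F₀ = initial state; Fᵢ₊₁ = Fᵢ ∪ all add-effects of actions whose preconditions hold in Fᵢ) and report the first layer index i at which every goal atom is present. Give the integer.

2

F0 = init (7 atoms)
F1 = F0 ∪ {linked(c), linked(d), linked(f), marked(c), marked(d), marked(f)}  (13 atoms)
F2 = F1 ∪ {on(c), on(f)}  (15 atoms)
goal ⊆ F2  ⇒  h_max = 2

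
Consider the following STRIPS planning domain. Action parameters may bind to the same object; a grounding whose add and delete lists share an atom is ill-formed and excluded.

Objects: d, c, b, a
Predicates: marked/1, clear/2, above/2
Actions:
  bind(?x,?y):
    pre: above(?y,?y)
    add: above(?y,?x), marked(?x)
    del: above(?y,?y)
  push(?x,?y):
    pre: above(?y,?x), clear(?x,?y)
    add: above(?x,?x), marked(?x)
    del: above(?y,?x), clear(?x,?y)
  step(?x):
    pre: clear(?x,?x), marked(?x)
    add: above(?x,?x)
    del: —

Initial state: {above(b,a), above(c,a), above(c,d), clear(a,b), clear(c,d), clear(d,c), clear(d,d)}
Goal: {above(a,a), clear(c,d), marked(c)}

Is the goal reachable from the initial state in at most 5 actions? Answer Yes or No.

1. push(d,c)  →  {above(b,a), above(c,a), above(d,d), clear(a,b), clear(c,d), clear(d,d), marked(d)}
2. bind(c,d)  →  {above(b,a), above(c,a), above(d,c), clear(a,b), clear(c,d), clear(d,d), marked(c), marked(d)}
3. push(a,b)  →  {above(a,a), above(c,a), above(d,c), clear(c,d), clear(d,d), marked(a), marked(c), marked(d)}
optimal plan length = 3; 3 ≤ 5

Yes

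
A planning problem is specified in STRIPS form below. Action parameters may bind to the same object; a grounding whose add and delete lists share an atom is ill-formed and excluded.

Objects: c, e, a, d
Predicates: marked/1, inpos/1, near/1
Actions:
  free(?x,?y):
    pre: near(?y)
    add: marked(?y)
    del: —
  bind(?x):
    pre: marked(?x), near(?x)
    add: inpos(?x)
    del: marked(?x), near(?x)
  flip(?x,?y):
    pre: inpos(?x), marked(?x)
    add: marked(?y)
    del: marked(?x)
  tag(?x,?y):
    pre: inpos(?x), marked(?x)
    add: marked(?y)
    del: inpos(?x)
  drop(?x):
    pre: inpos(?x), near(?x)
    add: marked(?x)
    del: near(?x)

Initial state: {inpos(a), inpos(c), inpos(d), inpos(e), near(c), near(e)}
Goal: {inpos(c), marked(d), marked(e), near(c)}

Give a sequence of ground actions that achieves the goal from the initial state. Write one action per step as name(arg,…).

free(c,e); tag(e,d)

1. free(c,e)  →  {inpos(a), inpos(c), inpos(d), inpos(e), marked(e), near(c), near(e)}
2. tag(e,d)  →  {inpos(a), inpos(c), inpos(d), marked(d), marked(e), near(c), near(e)}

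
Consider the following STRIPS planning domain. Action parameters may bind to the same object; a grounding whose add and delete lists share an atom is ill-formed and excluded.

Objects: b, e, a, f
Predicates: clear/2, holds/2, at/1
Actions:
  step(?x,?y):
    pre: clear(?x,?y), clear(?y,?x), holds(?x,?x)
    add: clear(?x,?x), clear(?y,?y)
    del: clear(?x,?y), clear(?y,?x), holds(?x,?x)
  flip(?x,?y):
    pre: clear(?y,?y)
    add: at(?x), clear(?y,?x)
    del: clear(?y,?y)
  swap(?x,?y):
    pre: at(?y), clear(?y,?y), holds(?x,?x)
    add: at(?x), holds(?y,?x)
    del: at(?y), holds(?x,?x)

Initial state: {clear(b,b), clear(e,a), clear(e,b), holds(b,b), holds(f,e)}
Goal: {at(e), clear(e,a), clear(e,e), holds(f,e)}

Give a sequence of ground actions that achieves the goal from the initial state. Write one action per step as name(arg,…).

flip(e,b); step(b,e)

1. flip(e,b)  →  {at(e), clear(b,e), clear(e,a), clear(e,b), holds(b,b), holds(f,e)}
2. step(b,e)  →  {at(e), clear(b,b), clear(e,a), clear(e,e), holds(f,e)}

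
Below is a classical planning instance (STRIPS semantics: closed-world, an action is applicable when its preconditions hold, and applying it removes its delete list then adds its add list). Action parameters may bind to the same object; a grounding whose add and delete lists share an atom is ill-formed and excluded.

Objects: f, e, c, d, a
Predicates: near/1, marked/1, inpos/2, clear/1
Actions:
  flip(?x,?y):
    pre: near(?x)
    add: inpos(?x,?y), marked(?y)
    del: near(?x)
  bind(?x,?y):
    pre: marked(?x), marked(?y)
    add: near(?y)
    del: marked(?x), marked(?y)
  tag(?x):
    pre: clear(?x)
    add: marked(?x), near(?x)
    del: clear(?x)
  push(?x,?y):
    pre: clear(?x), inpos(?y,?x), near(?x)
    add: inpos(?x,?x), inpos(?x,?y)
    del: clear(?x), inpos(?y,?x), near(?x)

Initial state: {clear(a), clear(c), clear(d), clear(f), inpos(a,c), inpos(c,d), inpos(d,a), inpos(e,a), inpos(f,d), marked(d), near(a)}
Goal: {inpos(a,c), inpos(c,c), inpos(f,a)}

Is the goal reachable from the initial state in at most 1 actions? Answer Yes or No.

1. tag(f)  →  {clear(a), clear(c), clear(d), inpos(a,c), inpos(c,d), inpos(d,a), inpos(e,a), inpos(f,d), marked(d), marked(f), near(a), near(f)}
2. flip(f,a)  →  {clear(a), clear(c), clear(d), inpos(a,c), inpos(c,d), inpos(d,a), inpos(e,a), inpos(f,a), inpos(f,d), marked(a), marked(d), marked(f), near(a)}
3. tag(c)  →  {clear(a), clear(d), inpos(a,c), inpos(c,d), inpos(d,a), inpos(e,a), inpos(f,a), inpos(f,d), marked(a), marked(c), marked(d), marked(f), near(a), near(c)}
4. flip(c,c)  →  {clear(a), clear(d), inpos(a,c), inpos(c,c), inpos(c,d), inpos(d,a), inpos(e,a), inpos(f,a), inpos(f,d), marked(a), marked(c), marked(d), marked(f), near(a)}
optimal plan length = 4; 4 > 1

No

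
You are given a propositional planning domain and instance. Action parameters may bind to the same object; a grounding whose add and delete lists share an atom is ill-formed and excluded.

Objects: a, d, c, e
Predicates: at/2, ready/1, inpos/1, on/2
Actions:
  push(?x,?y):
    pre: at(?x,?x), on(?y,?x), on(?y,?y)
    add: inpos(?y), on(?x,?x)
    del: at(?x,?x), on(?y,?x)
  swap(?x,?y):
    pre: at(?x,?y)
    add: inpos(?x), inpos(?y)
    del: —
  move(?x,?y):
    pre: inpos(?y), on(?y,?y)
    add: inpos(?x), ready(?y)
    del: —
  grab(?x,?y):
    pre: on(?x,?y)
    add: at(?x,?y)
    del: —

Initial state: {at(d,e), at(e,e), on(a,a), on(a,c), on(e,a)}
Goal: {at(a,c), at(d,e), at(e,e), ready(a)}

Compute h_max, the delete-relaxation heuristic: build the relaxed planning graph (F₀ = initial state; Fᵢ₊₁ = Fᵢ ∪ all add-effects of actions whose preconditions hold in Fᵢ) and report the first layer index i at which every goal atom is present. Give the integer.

3

F0 = init (5 atoms)
F1 = F0 ∪ {at(a,a), at(a,c), at(e,a), inpos(d), inpos(e)}  (10 atoms)
F2 = F1 ∪ {inpos(a), inpos(c)}  (12 atoms)
F3 = F2 ∪ {ready(a)}  (13 atoms)
goal ⊆ F3  ⇒  h_max = 3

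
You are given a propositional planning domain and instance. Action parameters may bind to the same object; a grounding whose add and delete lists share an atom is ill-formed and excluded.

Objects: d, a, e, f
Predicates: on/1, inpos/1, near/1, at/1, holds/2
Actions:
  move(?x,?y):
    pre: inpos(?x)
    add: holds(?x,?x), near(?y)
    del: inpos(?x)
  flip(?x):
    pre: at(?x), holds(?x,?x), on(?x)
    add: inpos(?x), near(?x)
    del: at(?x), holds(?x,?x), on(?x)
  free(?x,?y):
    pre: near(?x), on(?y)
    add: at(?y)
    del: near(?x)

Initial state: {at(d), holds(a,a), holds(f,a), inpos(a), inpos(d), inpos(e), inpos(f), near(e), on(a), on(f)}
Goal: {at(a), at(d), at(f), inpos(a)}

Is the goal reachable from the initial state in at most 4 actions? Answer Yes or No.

1. move(d,d)  →  {at(d), holds(a,a), holds(d,d), holds(f,a), inpos(a), inpos(e), inpos(f), near(d), near(e), on(a), on(f)}
2. free(d,a)  →  {at(a), at(d), holds(a,a), holds(d,d), holds(f,a), inpos(a), inpos(e), inpos(f), near(e), on(a), on(f)}
3. free(e,f)  →  {at(a), at(d), at(f), holds(a,a), holds(d,d), holds(f,a), inpos(a), inpos(e), inpos(f), on(a), on(f)}
optimal plan length = 3; 3 ≤ 4

Yes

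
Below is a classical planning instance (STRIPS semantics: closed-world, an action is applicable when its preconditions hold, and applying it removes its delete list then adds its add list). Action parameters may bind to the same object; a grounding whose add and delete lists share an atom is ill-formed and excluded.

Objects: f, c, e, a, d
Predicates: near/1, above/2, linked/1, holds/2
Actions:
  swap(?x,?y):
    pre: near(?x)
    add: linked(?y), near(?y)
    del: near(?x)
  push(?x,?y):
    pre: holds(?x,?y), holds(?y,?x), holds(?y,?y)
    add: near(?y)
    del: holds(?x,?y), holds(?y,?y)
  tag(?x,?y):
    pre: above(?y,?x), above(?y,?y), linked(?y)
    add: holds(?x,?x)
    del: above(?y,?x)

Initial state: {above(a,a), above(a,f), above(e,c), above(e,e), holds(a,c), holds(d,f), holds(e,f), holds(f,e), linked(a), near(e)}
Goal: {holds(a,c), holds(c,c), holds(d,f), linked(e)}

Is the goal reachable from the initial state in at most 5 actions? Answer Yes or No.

1. swap(e,f)  →  {above(a,a), above(a,f), above(e,c), above(e,e), holds(a,c), holds(d,f), holds(e,f), holds(f,e), linked(a), linked(f), near(f)}
2. swap(f,e)  →  {above(a,a), above(a,f), above(e,c), above(e,e), holds(a,c), holds(d,f), holds(e,f), holds(f,e), linked(a), linked(e), linked(f), near(e)}
3. tag(c,e)  →  {above(a,a), above(a,f), above(e,e), holds(a,c), holds(c,c), holds(d,f), holds(e,f), holds(f,e), linked(a), linked(e), linked(f), near(e)}
optimal plan length = 3; 3 ≤ 5

Yes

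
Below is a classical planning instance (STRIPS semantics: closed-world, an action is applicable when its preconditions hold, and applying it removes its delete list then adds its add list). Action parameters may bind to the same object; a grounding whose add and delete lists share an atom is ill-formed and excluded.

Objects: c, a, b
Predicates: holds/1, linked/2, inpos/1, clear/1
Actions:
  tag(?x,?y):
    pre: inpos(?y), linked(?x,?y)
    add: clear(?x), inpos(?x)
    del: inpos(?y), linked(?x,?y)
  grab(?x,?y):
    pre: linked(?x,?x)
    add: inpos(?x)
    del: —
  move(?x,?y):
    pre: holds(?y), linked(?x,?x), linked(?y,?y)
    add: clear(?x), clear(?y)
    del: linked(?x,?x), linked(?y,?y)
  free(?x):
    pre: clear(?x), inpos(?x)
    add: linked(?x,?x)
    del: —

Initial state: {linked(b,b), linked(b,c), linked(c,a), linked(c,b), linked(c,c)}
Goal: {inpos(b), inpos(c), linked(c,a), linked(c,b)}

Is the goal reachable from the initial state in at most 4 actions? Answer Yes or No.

1. grab(c,c)  →  {inpos(c), linked(b,b), linked(b,c), linked(c,a), linked(c,b), linked(c,c)}
2. grab(b,c)  →  {inpos(b), inpos(c), linked(b,b), linked(b,c), linked(c,a), linked(c,b), linked(c,c)}
optimal plan length = 2; 2 ≤ 4

Yes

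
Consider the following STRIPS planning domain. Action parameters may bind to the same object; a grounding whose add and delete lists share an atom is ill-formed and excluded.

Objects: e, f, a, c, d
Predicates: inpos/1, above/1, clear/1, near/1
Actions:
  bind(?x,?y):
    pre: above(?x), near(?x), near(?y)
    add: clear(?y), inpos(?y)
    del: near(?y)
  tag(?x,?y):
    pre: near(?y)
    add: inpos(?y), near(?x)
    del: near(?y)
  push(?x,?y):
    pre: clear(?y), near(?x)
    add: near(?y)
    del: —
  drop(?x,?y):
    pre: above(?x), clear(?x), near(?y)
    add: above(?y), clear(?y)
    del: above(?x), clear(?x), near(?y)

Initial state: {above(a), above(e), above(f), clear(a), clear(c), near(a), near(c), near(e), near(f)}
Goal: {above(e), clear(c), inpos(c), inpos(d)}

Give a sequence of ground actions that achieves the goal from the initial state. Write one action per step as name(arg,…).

1. tag(d,c)  →  {above(a), above(e), above(f), clear(a), clear(c), inpos(c), near(a), near(d), near(e), near(f)}
2. bind(e,d)  →  {above(a), above(e), above(f), clear(a), clear(c), clear(d), inpos(c), inpos(d), near(a), near(e), near(f)}

tag(d,c); bind(e,d)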